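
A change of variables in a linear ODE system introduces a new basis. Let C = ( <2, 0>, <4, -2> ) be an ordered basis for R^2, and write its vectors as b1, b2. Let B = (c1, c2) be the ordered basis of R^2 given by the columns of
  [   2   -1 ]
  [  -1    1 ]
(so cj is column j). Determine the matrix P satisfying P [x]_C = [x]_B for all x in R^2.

[[2, 2], [2, 0]]

Column j of P is [bj]_B, since P maps C-coordinates to B-coordinates.
Expressing b1 in B: b1 = 2c1 + 2c2, so column 1 of P is <2, 2>.
Doing the same for each bj gives P = [[2, 2], [2, 0]].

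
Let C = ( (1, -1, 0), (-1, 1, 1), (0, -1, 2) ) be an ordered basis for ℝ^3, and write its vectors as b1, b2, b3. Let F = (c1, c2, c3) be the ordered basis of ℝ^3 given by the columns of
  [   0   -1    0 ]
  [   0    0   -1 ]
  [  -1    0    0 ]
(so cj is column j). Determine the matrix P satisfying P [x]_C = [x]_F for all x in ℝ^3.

Let M have columns bj and N have columns cj. Then for every x, N [x]_F = x = M [x]_C, so P = N^(-1) M.
Since det N = -1, N^(-1) has integer entries; multiplying gives P = [[0, -1, -2], [-1, 1, 0], [1, -1, 1]].

[[0, -1, -2], [-1, 1, 0], [1, -1, 1]]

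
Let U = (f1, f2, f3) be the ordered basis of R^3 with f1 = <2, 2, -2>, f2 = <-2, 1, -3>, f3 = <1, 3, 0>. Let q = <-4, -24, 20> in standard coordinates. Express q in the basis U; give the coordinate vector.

Write q = c_1 f1 + ... + c_3 f3 and solve for the c_i.
Row-reducing the augmented matrix [M | q] gives c = (-4, -4, -4).
Check: -4f1 - 4f2 - 4f3 = <-4, -24, 20>.

<-4, -4, -4>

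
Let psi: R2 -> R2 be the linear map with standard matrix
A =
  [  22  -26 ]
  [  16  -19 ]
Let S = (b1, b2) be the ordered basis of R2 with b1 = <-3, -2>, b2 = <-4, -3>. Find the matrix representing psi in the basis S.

The j-th column of [psi]_S is [psi(bj)]_S.
psi(b1) = A b1 = <-14, -10> = 2b1 + 2b2, so column 1 is <2, 2>.
Repeating for b2 and assembling the columns gives [[2, 2], [2, 1]].

[[2, 2], [2, 1]]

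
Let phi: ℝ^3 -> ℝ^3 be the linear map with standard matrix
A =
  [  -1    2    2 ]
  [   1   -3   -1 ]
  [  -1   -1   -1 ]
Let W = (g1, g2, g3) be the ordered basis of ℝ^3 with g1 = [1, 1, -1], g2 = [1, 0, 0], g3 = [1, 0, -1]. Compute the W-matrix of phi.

The j-th column of [phi]_W is [phi(gj)]_W.
phi(g1) = A g1 = [-1, -1, -1] = -g1 - 2g2 + 2g3, so column 1 is [-1, -2, 2].
Repeating for g2, g3 and assembling the columns gives [[-1, 1, 2], [-2, -2, -3], [2, 0, -2]].

[[-1, 1, 2], [-2, -2, -3], [2, 0, -2]]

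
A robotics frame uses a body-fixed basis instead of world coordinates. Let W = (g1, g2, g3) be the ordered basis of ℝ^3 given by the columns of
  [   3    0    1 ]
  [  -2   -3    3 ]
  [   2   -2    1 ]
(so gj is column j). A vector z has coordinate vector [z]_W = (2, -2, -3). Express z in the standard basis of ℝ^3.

(3, -7, 5)

By definition z = 2g1 - 2g2 - 3g3.
Summing componentwise gives (3, -7, 5).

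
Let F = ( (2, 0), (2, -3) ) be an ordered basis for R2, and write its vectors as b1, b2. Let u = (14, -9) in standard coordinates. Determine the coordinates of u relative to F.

(4, 3)

[u]_F is the unique c with M c = u, where M has columns b1, b2.
System: 2c_1 + 2c_2 = 14, 0c_1 - 3c_2 = -9; solving gives c_1 = 4, c_2 = 3.
Check: 4b1 + 3b2 = (14, -9).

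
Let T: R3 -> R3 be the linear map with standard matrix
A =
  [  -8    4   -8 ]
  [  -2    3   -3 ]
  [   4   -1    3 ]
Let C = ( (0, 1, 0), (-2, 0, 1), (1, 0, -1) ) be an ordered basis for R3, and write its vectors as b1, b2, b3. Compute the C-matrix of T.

With P the matrix whose columns are b1, ..., b3, [T]_C = P^(-1) A P.
Column by column: T(b1) = A b1 = (4, 3, -1); its C-coordinates (3, -3, -2) give column 1.
Continuing for each basis vector yields [T]_C = [[3, 1, 1], [-3, -3, -1], [-2, 2, -2]].

[[3, 1, 1], [-3, -3, -1], [-2, 2, -2]]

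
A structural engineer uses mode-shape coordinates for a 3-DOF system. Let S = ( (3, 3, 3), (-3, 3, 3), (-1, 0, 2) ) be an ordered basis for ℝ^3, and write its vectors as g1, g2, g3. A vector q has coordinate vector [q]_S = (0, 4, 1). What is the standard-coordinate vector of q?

The coordinates say q = 0·g1 + 4g2 + g3; adding the scaled basis vectors gives (-13, 12, 14).

(-13, 12, 14)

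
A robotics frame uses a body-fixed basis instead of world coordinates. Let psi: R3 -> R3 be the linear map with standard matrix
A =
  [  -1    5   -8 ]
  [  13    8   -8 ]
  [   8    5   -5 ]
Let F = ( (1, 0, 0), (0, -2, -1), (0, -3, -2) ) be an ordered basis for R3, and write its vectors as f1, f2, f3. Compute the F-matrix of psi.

[[-1, -2, 1], [-2, 1, 1], [-3, 2, 2]]

The j-th column of [psi]_F is [psi(fj)]_F.
psi(f1) = A f1 = (-1, 13, 8) = -f1 - 2f2 - 3f3, so column 1 is (-1, -2, -3).
Repeating for f2, f3 and assembling the columns gives [[-1, -2, 1], [-2, 1, 1], [-3, 2, 2]].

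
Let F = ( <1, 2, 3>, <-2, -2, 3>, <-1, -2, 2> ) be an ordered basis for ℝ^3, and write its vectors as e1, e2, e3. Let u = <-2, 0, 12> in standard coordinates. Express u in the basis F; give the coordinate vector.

<2, 2, 0>

Write u = c_1 e1 + ... + c_3 e3 and solve for the c_i.
Solving this 3x3 system gives c = (2, 2, 0).
Check: 2e1 + 2e2 + 0·e3 = <-2, 0, 12>.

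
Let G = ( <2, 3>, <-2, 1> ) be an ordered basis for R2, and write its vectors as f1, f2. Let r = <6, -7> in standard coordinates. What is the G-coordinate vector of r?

We seek scalars with c_1 f1 + c_2 f2 = r; equivalently solve M c = r where the columns of M are f1, f2.
System: 2c_1 - 2c_2 = 6, 3c_1 + c_2 = -7; solving gives c_1 = -1, c_2 = -4.
Check: -f1 - 4f2 = <6, -7>.

<-1, -4>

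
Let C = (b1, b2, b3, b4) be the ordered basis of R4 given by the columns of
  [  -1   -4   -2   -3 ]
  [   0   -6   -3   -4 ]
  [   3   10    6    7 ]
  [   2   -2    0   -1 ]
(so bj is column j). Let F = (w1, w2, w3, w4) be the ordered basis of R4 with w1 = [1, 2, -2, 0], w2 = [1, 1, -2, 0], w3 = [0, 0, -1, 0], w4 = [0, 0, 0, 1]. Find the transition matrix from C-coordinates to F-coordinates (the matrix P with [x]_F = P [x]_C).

Column j of P is [bj]_F, since P maps C-coordinates to F-coordinates.
Expressing b1 in F: b1 = w1 - 2w2 - w3 + 2w4, so column 1 of P is [1, -2, -1, 2].
Doing the same for each bj gives P = [[1, -2, -1, -1], [-2, -2, -1, -2], [-1, -2, -2, -1], [2, -2, 0, -1]].

[[1, -2, -1, -1], [-2, -2, -1, -2], [-1, -2, -2, -1], [2, -2, 0, -1]]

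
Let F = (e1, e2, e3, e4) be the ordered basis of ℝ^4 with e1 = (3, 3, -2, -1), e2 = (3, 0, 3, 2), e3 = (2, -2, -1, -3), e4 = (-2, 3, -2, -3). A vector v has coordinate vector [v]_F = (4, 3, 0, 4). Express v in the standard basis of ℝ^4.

(13, 24, -7, -10)

v = M [v]_F, where M has columns e1, ..., e4.
Carrying out the matrix-vector product, v = (13, 24, -7, -10).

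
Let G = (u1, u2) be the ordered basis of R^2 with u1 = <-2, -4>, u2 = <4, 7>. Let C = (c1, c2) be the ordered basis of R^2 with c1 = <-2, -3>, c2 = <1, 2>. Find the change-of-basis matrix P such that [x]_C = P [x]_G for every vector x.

Let M have columns uj and N have columns cj. Then for every x, N [x]_C = x = M [x]_G, so P = N^(-1) M.
Since det N = -1, N^(-1) has integer entries; multiplying gives P = [[0, -1], [-2, 2]].

[[0, -1], [-2, 2]]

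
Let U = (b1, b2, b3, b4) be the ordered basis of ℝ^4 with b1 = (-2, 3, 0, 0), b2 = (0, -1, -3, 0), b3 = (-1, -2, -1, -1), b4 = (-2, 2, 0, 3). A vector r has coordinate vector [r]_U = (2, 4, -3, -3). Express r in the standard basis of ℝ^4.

r = M [r]_U, where M has columns b1, ..., b4.
Carrying out the matrix-vector product, r = (5, 2, -9, -6).

(5, 2, -9, -6)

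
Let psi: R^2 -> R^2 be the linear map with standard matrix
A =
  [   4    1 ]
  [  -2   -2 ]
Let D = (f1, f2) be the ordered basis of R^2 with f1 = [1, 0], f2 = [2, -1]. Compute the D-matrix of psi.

Let P have columns f1, f2. Then [psi]_D = P^(-1) A P.
Here det P = -1, so P^(-1) is integer; computing A P first and then P^(-1)(A P) gives [[0, 3], [2, 2]].

[[0, 3], [2, 2]]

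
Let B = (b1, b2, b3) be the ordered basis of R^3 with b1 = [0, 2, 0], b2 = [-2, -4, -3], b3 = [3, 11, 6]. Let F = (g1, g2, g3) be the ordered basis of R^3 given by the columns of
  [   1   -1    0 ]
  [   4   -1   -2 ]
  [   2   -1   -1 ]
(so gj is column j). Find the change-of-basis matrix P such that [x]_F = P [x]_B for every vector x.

[[2, 0, 2], [2, 2, -1], [2, 1, -1]]

Column j of P is [bj]_F, since P maps B-coordinates to F-coordinates.
Expressing b1 in F: b1 = 2g1 + 2g2 + 2g3, so column 1 of P is [2, 2, 2].
Doing the same for each bj gives P = [[2, 0, 2], [2, 2, -1], [2, 1, -1]].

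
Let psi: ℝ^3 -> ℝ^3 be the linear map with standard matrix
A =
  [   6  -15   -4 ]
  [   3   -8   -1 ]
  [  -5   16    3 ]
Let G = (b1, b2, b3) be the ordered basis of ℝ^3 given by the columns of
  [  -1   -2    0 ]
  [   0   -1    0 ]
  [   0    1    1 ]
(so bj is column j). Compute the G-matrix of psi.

[[0, 3, 2], [3, -1, 1], [2, -2, 2]]

With P the matrix whose columns are b1, ..., b3, [psi]_G = P^(-1) A P.
Column by column: psi(b1) = A b1 = (-6, -3, 5); its G-coordinates (0, 3, 2) give column 1.
Continuing for each basis vector yields [psi]_G = [[0, 3, 2], [3, -1, 1], [2, -2, 2]].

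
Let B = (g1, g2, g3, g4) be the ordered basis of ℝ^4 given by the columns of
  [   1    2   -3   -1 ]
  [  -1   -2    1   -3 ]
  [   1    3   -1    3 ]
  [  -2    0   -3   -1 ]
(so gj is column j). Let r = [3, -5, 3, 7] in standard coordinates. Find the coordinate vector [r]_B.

Write r = c_1 g1 + ... + c_4 g4 and solve for the c_i.
Gaussian elimination on [M | r] yields c = (0, -2, -3, 2).
Check: 0·g1 - 2g2 - 3g3 + 2g4 = [3, -5, 3, 7].

[0, -2, -3, 2]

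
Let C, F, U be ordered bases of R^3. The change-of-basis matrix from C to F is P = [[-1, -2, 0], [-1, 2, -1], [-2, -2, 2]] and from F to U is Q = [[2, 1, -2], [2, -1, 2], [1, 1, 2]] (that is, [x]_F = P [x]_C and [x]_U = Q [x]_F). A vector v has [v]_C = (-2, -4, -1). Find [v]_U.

Composing the changes, [v]_U = Q P [v]_C.
Q P = [[1, 2, -5], [-5, -10, 5], [-6, -4, 3]]; applying this to (-2, -4, -1) gives (-5, 45, 25).

(-5, 45, 25)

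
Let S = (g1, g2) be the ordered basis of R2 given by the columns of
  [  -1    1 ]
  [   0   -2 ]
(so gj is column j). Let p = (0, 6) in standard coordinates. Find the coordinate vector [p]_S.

[p]_S is the unique c with M c = p, where M has columns g1, g2.
System: -c_1 + c_2 = 0, 0c_1 - 2c_2 = 6; solving gives c_1 = -3, c_2 = -3.
Check: -3g1 - 3g2 = (0, 6).

(-3, -3)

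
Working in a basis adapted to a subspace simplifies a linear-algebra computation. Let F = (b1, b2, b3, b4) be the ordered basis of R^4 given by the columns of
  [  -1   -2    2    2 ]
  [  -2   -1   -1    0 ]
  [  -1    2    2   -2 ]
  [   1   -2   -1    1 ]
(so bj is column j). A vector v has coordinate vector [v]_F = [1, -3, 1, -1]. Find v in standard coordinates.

The coordinates say v = b1 - 3b2 + b3 - b4; adding the scaled basis vectors gives [5, 0, -3, 5].

[5, 0, -3, 5]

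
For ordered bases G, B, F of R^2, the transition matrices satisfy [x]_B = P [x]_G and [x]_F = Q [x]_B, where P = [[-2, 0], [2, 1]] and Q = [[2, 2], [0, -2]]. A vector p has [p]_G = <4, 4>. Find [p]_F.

<8, -24>

Composing the changes, [p]_F = Q P [p]_G.
Q P = [[0, 2], [-4, -2]]; applying this to <4, 4> gives <8, -24>.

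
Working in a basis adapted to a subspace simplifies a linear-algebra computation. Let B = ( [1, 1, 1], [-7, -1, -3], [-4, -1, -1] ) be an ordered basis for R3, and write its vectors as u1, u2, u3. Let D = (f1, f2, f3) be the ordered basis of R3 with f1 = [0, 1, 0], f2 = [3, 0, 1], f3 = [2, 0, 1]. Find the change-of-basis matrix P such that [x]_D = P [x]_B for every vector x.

Let M have columns uj and N have columns fj. Then for every x, N [x]_D = x = M [x]_B, so P = N^(-1) M.
Since det N = -1, N^(-1) has integer entries; multiplying gives P = [[1, -1, -1], [-1, -1, -2], [2, -2, 1]].

[[1, -1, -1], [-1, -1, -2], [2, -2, 1]]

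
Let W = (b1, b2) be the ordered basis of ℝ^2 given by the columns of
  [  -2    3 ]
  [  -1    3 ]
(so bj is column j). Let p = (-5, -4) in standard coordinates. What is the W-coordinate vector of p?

[p]_W is the unique c with M c = p, where M has columns b1, b2.
System: -2c_1 + 3c_2 = -5, -c_1 + 3c_2 = -4; solving gives c_1 = 1, c_2 = -1.
Check: b1 - b2 = (-5, -4).

(1, -1)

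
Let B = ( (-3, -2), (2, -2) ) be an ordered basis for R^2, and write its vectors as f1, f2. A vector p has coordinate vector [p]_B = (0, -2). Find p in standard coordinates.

(-4, 4)

By definition p = 0·f1 - 2f2.
Summing componentwise gives (-4, 4).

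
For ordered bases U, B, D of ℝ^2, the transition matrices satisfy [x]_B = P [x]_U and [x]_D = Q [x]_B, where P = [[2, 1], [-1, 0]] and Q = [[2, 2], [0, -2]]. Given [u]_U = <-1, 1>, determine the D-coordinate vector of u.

First [u]_B = P [u]_U = <-1, 1>.
Then [u]_D = Q [u]_B = <0, -2>.

<0, -2>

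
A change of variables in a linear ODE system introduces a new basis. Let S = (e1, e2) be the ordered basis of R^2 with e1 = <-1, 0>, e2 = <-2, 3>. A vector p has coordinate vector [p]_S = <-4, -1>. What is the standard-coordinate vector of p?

The coordinates say p = -4e1 - e2; adding the scaled basis vectors gives <6, -3>.

<6, -3>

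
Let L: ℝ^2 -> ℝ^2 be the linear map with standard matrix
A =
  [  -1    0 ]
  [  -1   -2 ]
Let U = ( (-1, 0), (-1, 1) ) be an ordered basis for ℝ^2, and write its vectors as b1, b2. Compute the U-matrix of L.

[[-2, 0], [1, -1]]

With P the matrix whose columns are b1, b2, [L]_U = P^(-1) A P.
Column by column: L(b1) = A b1 = (1, 1); its U-coordinates (-2, 1) give column 1.
Continuing for each basis vector yields [L]_U = [[-2, 0], [1, -1]].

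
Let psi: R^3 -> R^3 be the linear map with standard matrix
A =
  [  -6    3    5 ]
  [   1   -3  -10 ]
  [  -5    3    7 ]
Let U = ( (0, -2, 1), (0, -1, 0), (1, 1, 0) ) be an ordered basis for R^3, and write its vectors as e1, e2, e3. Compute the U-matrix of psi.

[[1, -3, -2], [1, 0, 3], [-1, -3, -3]]

Let P have columns e1, ..., e3. Then [psi]_U = P^(-1) A P.
Here det P = 1, so P^(-1) is integer; computing A P first and then P^(-1)(A P) gives [[1, -3, -2], [1, 0, 3], [-1, -3, -3]].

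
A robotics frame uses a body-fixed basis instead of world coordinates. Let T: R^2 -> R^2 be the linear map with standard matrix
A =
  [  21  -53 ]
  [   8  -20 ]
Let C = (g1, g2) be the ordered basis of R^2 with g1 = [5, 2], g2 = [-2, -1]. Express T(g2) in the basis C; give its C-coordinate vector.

Compute T(g2) = A g2 = [11, 4] in standard coordinates.
Then write this in C-coordinates: solve for y in y_1 g1 + y_2 g2 = [11, 4].
This gives y = [3, 2], which is column 2 of [T]_C.

[3, 2]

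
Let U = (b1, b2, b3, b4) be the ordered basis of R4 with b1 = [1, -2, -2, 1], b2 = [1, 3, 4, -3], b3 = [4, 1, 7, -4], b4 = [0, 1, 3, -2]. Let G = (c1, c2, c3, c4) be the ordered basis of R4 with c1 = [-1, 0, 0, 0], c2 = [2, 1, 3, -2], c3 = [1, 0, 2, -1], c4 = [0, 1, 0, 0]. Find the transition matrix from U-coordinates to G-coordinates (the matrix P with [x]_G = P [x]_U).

Take x = bj: its U-coordinates are the j-th standard unit vector, so P e_j — column j of P — equals [bj]_G.
b1 = -2c1 + 0·c2 - c3 - 2c4, giving column 1 = [-2, 0, -1, -2]; repeating for each j gives P = [[-2, 2, 0, 2], [0, 2, 1, 1], [-1, -1, 2, 0], [-2, 1, 0, 0]].

[[-2, 2, 0, 2], [0, 2, 1, 1], [-1, -1, 2, 0], [-2, 1, 0, 0]]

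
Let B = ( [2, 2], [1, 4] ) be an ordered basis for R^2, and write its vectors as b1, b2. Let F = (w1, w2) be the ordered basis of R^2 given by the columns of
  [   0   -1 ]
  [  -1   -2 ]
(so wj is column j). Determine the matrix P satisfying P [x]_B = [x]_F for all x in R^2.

[[2, -2], [-2, -1]]

Take x = bj: its B-coordinates are the j-th standard unit vector, so P e_j — column j of P — equals [bj]_F.
b1 = 2w1 - 2w2, giving column 1 = [2, -2]; repeating for each j gives P = [[2, -2], [-2, -1]].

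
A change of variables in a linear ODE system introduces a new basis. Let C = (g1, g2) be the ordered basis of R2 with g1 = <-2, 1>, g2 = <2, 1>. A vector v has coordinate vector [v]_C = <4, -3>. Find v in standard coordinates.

By definition v = 4g1 - 3g2.
Summing componentwise gives <-14, 1>.

<-14, 1>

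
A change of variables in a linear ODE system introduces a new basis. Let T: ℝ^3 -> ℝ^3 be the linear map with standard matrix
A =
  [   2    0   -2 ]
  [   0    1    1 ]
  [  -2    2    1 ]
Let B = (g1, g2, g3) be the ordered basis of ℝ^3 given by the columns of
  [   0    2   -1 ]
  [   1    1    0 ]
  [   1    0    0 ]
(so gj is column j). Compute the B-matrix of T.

[[3, -2, 2], [-1, 3, -2], [0, 2, -2]]

The j-th column of [T]_B is [T(gj)]_B.
T(g1) = A g1 = (-2, 2, 3) = 3g1 - g2 + 0·g3, so column 1 is (3, -1, 0).
Repeating for g2, g3 and assembling the columns gives [[3, -2, 2], [-1, 3, -2], [0, 2, -2]].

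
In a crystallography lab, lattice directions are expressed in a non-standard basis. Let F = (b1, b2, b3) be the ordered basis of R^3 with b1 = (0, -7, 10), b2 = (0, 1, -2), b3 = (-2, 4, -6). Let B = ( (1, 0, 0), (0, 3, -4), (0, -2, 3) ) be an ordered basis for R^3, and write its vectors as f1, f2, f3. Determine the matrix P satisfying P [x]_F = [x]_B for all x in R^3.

Take x = bj: its F-coordinates are the j-th standard unit vector, so P e_j — column j of P — equals [bj]_B.
b1 = 0·f1 - f2 + 2f3, giving column 1 = (0, -1, 2); repeating for each j gives P = [[0, 0, -2], [-1, -1, 0], [2, -2, -2]].

[[0, 0, -2], [-1, -1, 0], [2, -2, -2]]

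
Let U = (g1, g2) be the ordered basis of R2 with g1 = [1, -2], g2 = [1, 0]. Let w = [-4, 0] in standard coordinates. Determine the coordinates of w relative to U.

[0, -4]

We seek scalars with c_1 g1 + c_2 g2 = w; equivalently solve M c = w where the columns of M are g1, g2.
System: c_1 + c_2 = -4, -2c_1 + 0c_2 = 0; solving gives c_1 = 0, c_2 = -4.
Check: 0·g1 - 4g2 = [-4, 0].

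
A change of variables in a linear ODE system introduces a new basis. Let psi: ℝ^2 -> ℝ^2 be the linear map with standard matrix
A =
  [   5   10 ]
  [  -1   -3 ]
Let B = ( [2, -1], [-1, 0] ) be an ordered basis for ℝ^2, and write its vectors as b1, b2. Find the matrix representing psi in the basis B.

[[-1, -1], [-2, 3]]

The j-th column of [psi]_B is [psi(bj)]_B.
psi(b1) = A b1 = [0, 1] = -b1 - 2b2, so column 1 is [-1, -2].
Repeating for b2 and assembling the columns gives [[-1, -1], [-2, 3]].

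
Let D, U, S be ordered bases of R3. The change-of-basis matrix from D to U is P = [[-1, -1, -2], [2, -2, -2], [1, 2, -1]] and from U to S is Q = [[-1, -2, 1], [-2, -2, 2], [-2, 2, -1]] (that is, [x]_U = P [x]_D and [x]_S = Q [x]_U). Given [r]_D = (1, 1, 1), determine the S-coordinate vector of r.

Composing the changes, [r]_S = Q P [r]_D.
Q P = [[-2, 7, 5], [0, 10, 6], [5, -4, 1]]; applying this to (1, 1, 1) gives (10, 16, 2).

(10, 16, 2)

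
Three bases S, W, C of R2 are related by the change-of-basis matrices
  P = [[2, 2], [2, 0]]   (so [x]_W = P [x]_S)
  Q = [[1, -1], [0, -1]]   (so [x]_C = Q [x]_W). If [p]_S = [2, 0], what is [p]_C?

First [p]_W = P [p]_S = [4, 4].
Then [p]_C = Q [p]_W = [0, -4].

[0, -4]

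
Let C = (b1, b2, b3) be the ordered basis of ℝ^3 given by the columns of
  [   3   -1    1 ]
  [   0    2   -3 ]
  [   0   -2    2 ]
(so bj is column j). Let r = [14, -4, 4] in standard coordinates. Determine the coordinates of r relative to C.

[4, -2, 0]

We seek scalars with c_1 b1 + ... + c_3 b3 = r; equivalently solve M c = r where the columns of M are b1, ..., b3.
Solving this 3x3 system gives c = (4, -2, 0).
Check: 4b1 - 2b2 + 0·b3 = [14, -4, 4].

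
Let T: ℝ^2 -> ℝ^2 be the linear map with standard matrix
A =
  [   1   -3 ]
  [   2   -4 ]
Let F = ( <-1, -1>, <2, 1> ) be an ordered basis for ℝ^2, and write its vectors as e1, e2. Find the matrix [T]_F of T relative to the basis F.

[[-2, -1], [0, -1]]

With P the matrix whose columns are e1, e2, [T]_F = P^(-1) A P.
Column by column: T(e1) = A e1 = <2, 2>; its F-coordinates <-2, 0> give column 1.
Continuing for each basis vector yields [T]_F = [[-2, -1], [0, -1]].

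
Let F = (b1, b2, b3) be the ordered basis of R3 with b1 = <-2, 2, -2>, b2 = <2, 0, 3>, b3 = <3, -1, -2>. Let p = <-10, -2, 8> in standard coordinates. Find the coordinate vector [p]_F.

[p]_F is the unique c with M c = p, where M has columns b1, ..., b3.
Solving this 3x3 system gives c = (-3, -2, -4).
Check: -3b1 - 2b2 - 4b3 = <-10, -2, 8>.

<-3, -2, -4>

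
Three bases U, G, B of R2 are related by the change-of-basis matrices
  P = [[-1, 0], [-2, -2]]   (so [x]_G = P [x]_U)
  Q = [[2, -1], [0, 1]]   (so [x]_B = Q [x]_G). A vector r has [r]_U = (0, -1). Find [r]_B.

Apply P to get G-coordinates (0, 2), then Q to get B-coordinates.
The result is [r]_B = (-2, 2).

(-2, 2)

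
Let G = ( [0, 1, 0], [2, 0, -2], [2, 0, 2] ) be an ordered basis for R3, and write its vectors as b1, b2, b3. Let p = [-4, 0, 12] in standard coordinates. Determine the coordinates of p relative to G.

[0, -4, 2]

We seek scalars with c_1 b1 + ... + c_3 b3 = p; equivalently solve M c = p where the columns of M are b1, ..., b3.
Solving this 3x3 system gives c = (0, -4, 2).
Check: 0·b1 - 4b2 + 2b3 = [-4, 0, 12].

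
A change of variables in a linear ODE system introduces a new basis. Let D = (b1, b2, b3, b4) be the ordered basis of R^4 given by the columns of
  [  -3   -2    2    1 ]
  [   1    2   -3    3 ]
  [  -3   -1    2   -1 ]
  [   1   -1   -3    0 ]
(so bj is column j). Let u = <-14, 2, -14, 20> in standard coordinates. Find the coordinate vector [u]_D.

<4, -4, -4, -2>

Write u = c_1 b1 + ... + c_4 b4 and solve for the c_i.
Solving this 4x4 system gives c = (4, -4, -4, -2).
Check: 4b1 - 4b2 - 4b3 - 2b4 = <-14, 2, -14, 20>.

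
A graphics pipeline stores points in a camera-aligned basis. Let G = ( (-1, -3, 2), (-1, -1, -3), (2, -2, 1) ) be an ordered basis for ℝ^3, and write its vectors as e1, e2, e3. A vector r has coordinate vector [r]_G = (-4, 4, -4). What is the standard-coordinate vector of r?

r = M [r]_G, where M has columns e1, ..., e3.
Carrying out the matrix-vector product, r = (-8, 16, -24).

(-8, 16, -24)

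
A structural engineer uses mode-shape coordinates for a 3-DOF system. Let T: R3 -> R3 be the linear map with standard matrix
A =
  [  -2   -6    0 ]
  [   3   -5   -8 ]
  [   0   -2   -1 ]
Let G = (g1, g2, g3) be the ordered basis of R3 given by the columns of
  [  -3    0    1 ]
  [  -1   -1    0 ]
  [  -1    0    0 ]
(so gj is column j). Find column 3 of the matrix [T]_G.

(0, -3, -2)

Compute T(g3) = A g3 = (-2, 3, 0) in standard coordinates.
Then write this in G-coordinates: solve for y in y_1 g1 + ... + y_3 g3 = (-2, 3, 0).
This gives y = (0, -3, -2), which is column 3 of [T]_G.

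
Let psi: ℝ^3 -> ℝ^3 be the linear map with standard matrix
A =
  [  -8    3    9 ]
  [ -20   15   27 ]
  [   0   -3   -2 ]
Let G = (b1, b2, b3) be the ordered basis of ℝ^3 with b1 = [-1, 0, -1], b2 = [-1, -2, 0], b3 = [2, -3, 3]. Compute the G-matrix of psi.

The j-th column of [psi]_G is [psi(bj)]_G.
psi(b1) = A b1 = [-1, -7, 2] = b1 + 2b2 + b3, so column 1 is [1, 2, 1].
Repeating for b2, b3 and assembling the columns gives [[1, 0, 3], [2, 2, -1], [1, 2, 2]].

[[1, 0, 3], [2, 2, -1], [1, 2, 2]]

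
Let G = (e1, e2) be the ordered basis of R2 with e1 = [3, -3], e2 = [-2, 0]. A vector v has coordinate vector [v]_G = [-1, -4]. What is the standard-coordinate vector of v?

[5, 3]

v = M [v]_G, where M has columns e1, e2.
Carrying out the matrix-vector product, v = [5, 3].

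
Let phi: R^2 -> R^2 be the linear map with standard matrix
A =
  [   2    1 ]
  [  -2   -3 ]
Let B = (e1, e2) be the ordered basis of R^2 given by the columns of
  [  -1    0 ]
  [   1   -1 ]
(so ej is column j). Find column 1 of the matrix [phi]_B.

Compute phi(e1) = A e1 = [-1, -1] in standard coordinates.
Then write this in B-coordinates: solve for y in y_1 e1 + y_2 e2 = [-1, -1].
This gives y = [1, 2], which is column 1 of [phi]_B.

[1, 2]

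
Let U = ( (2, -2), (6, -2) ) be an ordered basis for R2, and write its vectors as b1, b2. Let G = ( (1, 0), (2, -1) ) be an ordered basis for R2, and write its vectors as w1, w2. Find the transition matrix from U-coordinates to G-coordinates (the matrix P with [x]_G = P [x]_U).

[[-2, 2], [2, 2]]

Take x = bj: its U-coordinates are the j-th standard unit vector, so P e_j — column j of P — equals [bj]_G.
b1 = -2w1 + 2w2, giving column 1 = (-2, 2); repeating for each j gives P = [[-2, 2], [2, 2]].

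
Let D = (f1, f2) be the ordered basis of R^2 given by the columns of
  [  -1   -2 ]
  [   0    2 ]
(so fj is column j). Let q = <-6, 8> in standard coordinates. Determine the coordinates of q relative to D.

[q]_D is the unique c with M c = q, where M has columns f1, f2.
System: -c_1 - 2c_2 = -6, 0c_1 + 2c_2 = 8; solving gives c_1 = -2, c_2 = 4.
Check: -2f1 + 4f2 = <-6, 8>.

<-2, 4>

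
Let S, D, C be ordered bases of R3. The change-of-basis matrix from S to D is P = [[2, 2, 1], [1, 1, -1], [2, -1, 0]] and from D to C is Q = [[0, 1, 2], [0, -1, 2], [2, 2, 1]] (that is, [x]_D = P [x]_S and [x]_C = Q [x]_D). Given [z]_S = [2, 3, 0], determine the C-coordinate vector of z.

Apply P to get D-coordinates [10, 5, 1], then Q to get C-coordinates.
The result is [z]_C = [7, -3, 31].

[7, -3, 31]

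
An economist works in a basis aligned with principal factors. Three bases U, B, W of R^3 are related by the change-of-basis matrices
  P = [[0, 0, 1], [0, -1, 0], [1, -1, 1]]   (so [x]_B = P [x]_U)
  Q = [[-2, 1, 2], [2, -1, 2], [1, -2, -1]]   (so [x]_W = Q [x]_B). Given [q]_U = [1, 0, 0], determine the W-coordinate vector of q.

Composing the changes, [q]_W = Q P [q]_U.
Q P = [[2, -3, 0], [2, -1, 4], [-1, 3, 0]]; applying this to [1, 0, 0] gives [2, 2, -1].

[2, 2, -1]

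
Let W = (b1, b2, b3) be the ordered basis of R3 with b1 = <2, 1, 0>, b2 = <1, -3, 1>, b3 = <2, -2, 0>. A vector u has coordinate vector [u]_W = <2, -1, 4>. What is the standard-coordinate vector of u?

<11, -3, -1>

By definition u = 2b1 - b2 + 4b3.
Summing componentwise gives <11, -3, -1>.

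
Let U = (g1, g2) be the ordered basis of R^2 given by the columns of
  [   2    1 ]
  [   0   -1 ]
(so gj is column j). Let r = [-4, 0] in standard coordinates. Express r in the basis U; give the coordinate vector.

[-2, 0]

Write r = c_1 g1 + c_2 g2 and solve for the c_i.
System: 2c_1 + c_2 = -4, 0c_1 - c_2 = 0; solving gives c_1 = -2, c_2 = 0.
Check: -2g1 + 0·g2 = [-4, 0].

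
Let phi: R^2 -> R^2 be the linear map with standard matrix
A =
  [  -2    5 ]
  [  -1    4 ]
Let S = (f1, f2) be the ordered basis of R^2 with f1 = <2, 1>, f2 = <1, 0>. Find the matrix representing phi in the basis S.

[[2, -1], [-3, 0]]

Let P have columns f1, f2. Then [phi]_S = P^(-1) A P.
Here det P = -1, so P^(-1) is integer; computing A P first and then P^(-1)(A P) gives [[2, -1], [-3, 0]].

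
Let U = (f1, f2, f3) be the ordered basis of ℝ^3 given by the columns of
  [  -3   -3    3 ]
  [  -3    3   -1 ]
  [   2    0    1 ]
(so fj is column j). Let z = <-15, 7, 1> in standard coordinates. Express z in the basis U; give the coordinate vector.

Write z = c_1 f1 + ... + c_3 f3 and solve for the c_i.
Solving this 3x3 system gives c = (1, 3, -1).
Check: f1 + 3f2 - f3 = <-15, 7, 1>.

<1, 3, -1>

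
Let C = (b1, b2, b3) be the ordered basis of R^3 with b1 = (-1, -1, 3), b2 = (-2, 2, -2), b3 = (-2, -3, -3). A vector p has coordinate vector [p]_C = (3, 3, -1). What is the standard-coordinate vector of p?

(-7, 6, 6)

p = M [p]_C, where M has columns b1, ..., b3.
Carrying out the matrix-vector product, p = (-7, 6, 6).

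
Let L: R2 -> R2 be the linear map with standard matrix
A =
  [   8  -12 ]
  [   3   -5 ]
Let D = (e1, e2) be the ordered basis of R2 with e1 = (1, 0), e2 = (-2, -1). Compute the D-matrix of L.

Let P have columns e1, e2. Then [L]_D = P^(-1) A P.
Here det P = -1, so P^(-1) is integer; computing A P first and then P^(-1)(A P) gives [[2, -2], [-3, 1]].

[[2, -2], [-3, 1]]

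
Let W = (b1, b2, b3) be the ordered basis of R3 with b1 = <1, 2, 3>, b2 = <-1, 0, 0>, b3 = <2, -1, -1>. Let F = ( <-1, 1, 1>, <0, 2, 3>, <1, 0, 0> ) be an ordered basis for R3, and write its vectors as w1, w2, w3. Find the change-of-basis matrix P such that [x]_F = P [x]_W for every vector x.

[[0, 0, -1], [1, 0, 0], [1, -1, 1]]

Take x = bj: its W-coordinates are the j-th standard unit vector, so P e_j — column j of P — equals [bj]_F.
b1 = 0·w1 + w2 + w3, giving column 1 = <0, 1, 1>; repeating for each j gives P = [[0, 0, -1], [1, 0, 0], [1, -1, 1]].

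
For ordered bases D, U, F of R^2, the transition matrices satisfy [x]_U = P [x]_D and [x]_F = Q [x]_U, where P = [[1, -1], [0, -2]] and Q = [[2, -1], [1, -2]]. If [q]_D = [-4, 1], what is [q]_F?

[-8, -1]

First [q]_U = P [q]_D = [-5, -2].
Then [q]_F = Q [q]_U = [-8, -1].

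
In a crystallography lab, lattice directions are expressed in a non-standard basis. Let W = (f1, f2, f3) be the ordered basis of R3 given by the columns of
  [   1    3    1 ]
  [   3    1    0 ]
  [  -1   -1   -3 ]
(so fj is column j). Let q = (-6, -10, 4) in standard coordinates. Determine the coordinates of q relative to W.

(-3, -1, 0)

We seek scalars with c_1 f1 + ... + c_3 f3 = q; equivalently solve M c = q where the columns of M are f1, ..., f3.
Gaussian elimination on [M | q] yields c = (-3, -1, 0).
Check: -3f1 - f2 + 0·f3 = (-6, -10, 4).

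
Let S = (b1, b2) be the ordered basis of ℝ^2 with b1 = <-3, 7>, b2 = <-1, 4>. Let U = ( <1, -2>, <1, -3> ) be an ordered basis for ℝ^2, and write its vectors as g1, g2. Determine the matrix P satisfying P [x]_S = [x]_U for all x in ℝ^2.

Take x = bj: its S-coordinates are the j-th standard unit vector, so P e_j — column j of P — equals [bj]_U.
b1 = -2g1 - g2, giving column 1 = <-2, -1>; repeating for each j gives P = [[-2, 1], [-1, -2]].

[[-2, 1], [-1, -2]]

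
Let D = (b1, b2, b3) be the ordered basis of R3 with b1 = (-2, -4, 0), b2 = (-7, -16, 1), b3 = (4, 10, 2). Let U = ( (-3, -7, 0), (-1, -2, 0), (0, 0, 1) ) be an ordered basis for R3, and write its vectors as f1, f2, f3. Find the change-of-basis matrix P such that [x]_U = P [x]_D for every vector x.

Column j of P is [bj]_U, since P maps D-coordinates to U-coordinates.
Expressing b1 in U: b1 = 0·f1 + 2f2 + 0·f3, so column 1 of P is (0, 2, 0).
Doing the same for each bj gives P = [[0, 2, -2], [2, 1, 2], [0, 1, 2]].

[[0, 2, -2], [2, 1, 2], [0, 1, 2]]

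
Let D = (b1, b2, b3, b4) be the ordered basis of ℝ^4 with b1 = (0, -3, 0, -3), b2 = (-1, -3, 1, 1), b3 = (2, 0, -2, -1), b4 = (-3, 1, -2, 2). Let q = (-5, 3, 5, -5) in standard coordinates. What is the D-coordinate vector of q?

(2, -3, -4, 0)

Write q = c_1 b1 + ... + c_4 b4 and solve for the c_i.
Row-reducing the augmented matrix [M | q] gives c = (2, -3, -4, 0).
Check: 2b1 - 3b2 - 4b3 + 0·b4 = (-5, 3, 5, -5).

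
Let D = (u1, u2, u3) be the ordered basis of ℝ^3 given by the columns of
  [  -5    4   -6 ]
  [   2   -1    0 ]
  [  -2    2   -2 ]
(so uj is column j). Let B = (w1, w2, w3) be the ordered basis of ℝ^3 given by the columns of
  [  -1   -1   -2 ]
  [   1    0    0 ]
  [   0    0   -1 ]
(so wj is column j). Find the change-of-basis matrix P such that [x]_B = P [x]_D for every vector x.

Let M have columns uj and N have columns wj. Then for every x, N [x]_B = x = M [x]_D, so P = N^(-1) M.
Since det N = -1, N^(-1) has integer entries; multiplying gives P = [[2, -1, 0], [-1, 1, 2], [2, -2, 2]].

[[2, -1, 0], [-1, 1, 2], [2, -2, 2]]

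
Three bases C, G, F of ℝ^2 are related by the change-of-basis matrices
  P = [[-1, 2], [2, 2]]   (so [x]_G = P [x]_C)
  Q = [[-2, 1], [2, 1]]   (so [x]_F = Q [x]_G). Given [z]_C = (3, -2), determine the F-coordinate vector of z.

Composing the changes, [z]_F = Q P [z]_C.
Q P = [[4, -2], [0, 6]]; applying this to (3, -2) gives (16, -12).

(16, -12)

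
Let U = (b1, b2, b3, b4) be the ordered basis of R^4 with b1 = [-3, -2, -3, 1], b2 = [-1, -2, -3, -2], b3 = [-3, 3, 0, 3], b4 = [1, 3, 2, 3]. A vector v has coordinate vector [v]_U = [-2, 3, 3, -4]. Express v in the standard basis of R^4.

[-10, -5, -11, -11]

v = M [v]_U, where M has columns b1, ..., b4.
Carrying out the matrix-vector product, v = [-10, -5, -11, -11].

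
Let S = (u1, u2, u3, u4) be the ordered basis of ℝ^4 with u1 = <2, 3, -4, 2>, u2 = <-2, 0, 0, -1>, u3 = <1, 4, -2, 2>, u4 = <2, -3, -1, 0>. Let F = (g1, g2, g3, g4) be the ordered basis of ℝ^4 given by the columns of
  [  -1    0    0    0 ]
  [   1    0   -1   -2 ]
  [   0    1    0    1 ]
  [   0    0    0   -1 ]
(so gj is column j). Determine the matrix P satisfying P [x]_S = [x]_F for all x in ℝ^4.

[[-2, 2, -1, -2], [-2, -1, 0, -1], [-1, 0, -1, 1], [-2, 1, -2, 0]]

Column j of P is [uj]_F, since P maps S-coordinates to F-coordinates.
Expressing u1 in F: u1 = -2g1 - 2g2 - g3 - 2g4, so column 1 of P is <-2, -2, -1, -2>.
Doing the same for each uj gives P = [[-2, 2, -1, -2], [-2, -1, 0, -1], [-1, 0, -1, 1], [-2, 1, -2, 0]].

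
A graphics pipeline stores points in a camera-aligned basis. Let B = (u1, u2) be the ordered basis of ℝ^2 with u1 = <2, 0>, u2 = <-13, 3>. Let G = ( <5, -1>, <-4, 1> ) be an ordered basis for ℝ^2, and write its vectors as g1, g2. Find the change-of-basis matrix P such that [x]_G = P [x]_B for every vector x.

[[2, -1], [2, 2]]

Column j of P is [uj]_G, since P maps B-coordinates to G-coordinates.
Expressing u1 in G: u1 = 2g1 + 2g2, so column 1 of P is <2, 2>.
Doing the same for each uj gives P = [[2, -1], [2, 2]].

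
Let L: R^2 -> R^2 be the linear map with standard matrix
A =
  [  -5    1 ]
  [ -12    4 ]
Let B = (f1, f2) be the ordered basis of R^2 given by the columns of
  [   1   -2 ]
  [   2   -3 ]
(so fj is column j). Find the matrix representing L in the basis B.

[[1, 3], [2, -2]]

With P the matrix whose columns are f1, f2, [L]_B = P^(-1) A P.
Column by column: L(f1) = A f1 = <-3, -4>; its B-coordinates <1, 2> give column 1.
Continuing for each basis vector yields [L]_B = [[1, 3], [2, -2]].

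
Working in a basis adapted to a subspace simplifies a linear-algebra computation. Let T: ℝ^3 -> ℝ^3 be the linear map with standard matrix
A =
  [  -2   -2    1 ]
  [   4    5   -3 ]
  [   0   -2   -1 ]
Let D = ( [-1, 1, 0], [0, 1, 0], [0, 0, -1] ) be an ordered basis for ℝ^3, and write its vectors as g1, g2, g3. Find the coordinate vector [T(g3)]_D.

Column 3 of [T]_D is the D-coordinate vector of T(g3).
In standard coordinates T(g3) = A g3 = [-1, 3, 1].
Converting to D: [-1, 3, 1] = g1 + 2g2 - g3, so the coordinate vector is [1, 2, -1].

[1, 2, -1]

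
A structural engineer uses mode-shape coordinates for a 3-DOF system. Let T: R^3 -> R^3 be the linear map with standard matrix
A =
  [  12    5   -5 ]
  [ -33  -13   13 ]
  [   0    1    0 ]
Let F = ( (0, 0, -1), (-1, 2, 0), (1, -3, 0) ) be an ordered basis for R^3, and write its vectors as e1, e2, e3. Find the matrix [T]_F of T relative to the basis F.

With P the matrix whose columns are e1, ..., e3, [T]_F = P^(-1) A P.
Column by column: T(e1) = A e1 = (5, -13, 0); its F-coordinates (0, -2, 3) give column 1.
Continuing for each basis vector yields [T]_F = [[0, -2, 3], [-2, -1, 3], [3, -3, 0]].

[[0, -2, 3], [-2, -1, 3], [3, -3, 0]]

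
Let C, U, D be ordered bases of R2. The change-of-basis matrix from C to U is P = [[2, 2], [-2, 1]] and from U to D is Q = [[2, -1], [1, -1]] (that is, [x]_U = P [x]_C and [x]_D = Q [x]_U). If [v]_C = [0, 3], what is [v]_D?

[9, 3]

Apply P to get U-coordinates [6, 3], then Q to get D-coordinates.
The result is [v]_D = [9, 3].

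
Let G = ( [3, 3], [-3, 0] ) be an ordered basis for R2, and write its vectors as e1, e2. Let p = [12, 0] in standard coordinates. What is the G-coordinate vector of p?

Write p = c_1 e1 + c_2 e2 and solve for the c_i.
System: 3c_1 - 3c_2 = 12, 3c_1 + 0c_2 = 0; solving gives c_1 = 0, c_2 = -4.
Check: 0·e1 - 4e2 = [12, 0].

[0, -4]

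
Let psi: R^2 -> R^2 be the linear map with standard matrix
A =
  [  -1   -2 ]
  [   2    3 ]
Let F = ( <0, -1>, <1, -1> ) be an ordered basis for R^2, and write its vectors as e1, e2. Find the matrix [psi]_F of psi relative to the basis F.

[[1, 0], [2, 1]]

With P the matrix whose columns are e1, e2, [psi]_F = P^(-1) A P.
Column by column: psi(e1) = A e1 = <2, -3>; its F-coordinates <1, 2> give column 1.
Continuing for each basis vector yields [psi]_F = [[1, 0], [2, 1]].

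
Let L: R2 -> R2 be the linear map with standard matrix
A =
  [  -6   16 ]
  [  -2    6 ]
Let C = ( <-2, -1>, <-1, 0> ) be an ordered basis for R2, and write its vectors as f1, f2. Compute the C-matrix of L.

[[2, -2], [0, -2]]

The j-th column of [L]_C is [L(fj)]_C.
L(f1) = A f1 = <-4, -2> = 2f1 + 0·f2, so column 1 is <2, 0>.
Repeating for f2 and assembling the columns gives [[2, -2], [0, -2]].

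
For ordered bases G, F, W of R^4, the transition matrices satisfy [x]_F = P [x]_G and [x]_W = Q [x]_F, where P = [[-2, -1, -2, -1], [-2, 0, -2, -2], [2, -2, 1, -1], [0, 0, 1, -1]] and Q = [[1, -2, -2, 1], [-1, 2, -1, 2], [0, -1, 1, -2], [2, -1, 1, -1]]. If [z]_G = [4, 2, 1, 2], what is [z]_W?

[7, -19, 19, -10]

Composing the changes, [z]_W = Q P [z]_G.
Q P = [[-2, 3, 1, 4], [-4, 3, -1, -4], [4, -2, 1, 3], [0, -4, -2, 0]]; applying this to [4, 2, 1, 2] gives [7, -19, 19, -10].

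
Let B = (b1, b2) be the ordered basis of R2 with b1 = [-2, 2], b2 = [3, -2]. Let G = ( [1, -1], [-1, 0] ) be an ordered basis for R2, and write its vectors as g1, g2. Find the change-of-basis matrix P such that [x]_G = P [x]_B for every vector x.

[[-2, 2], [0, -1]]

Column j of P is [bj]_G, since P maps B-coordinates to G-coordinates.
Expressing b1 in G: b1 = -2g1 + 0·g2, so column 1 of P is [-2, 0].
Doing the same for each bj gives P = [[-2, 2], [0, -1]].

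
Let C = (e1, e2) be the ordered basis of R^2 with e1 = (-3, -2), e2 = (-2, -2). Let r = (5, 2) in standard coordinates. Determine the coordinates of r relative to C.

(-3, 2)

[r]_C is the unique c with M c = r, where M has columns e1, e2.
System: -3c_1 - 2c_2 = 5, -2c_1 - 2c_2 = 2; solving gives c_1 = -3, c_2 = 2.
Check: -3e1 + 2e2 = (5, 2).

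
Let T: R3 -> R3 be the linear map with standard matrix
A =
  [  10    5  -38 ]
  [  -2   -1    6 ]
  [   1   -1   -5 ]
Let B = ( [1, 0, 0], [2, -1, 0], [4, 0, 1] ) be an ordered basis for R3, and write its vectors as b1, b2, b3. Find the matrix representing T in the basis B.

[[2, -3, 2], [2, 3, 2], [1, 3, -1]]

The j-th column of [T]_B is [T(bj)]_B.
T(b1) = A b1 = [10, -2, 1] = 2b1 + 2b2 + b3, so column 1 is [2, 2, 1].
Repeating for b2, b3 and assembling the columns gives [[2, -3, 2], [2, 3, 2], [1, 3, -1]].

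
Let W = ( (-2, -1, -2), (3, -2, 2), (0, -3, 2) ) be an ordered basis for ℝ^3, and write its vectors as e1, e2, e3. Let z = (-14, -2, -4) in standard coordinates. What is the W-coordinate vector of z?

Write z = c_1 e1 + ... + c_3 e3 and solve for the c_i.
Solving this 3x3 system gives c = (1, -4, 3).
Check: e1 - 4e2 + 3e3 = (-14, -2, -4).

(1, -4, 3)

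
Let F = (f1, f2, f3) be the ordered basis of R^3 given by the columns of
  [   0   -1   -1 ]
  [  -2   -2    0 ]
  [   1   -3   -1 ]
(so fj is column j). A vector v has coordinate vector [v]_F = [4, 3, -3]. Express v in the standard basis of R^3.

v = M [v]_F, where M has columns f1, ..., f3.
Carrying out the matrix-vector product, v = [0, -14, -2].

[0, -14, -2]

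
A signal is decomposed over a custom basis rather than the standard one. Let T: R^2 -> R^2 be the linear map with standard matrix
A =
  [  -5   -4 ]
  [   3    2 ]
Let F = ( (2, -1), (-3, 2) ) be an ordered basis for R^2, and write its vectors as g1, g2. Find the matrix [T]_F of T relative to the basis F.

The j-th column of [T]_F is [T(gj)]_F.
T(g1) = A g1 = (-6, 4) = 0·g1 + 2g2, so column 1 is (0, 2).
Repeating for g2 and assembling the columns gives [[0, -1], [2, -3]].

[[0, -1], [2, -3]]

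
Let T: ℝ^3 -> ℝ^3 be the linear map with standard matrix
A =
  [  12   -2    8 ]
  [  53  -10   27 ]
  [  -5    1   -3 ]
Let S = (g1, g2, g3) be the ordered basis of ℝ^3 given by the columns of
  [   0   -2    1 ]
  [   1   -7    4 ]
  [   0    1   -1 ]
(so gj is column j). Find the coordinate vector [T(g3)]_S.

Compute T(g3) = A g3 = (-4, -14, 2) in standard coordinates.
Then write this in S-coordinates: solve for y in y_1 g1 + ... + y_3 g3 = (-4, -14, 2).
This gives y = (0, 2, 0), which is column 3 of [T]_S.

(0, 2, 0)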